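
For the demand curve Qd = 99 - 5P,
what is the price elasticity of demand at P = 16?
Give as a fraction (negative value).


dQ/dP = -5
At P = 16: Q = 99 - 5*16 = 19
E = (dQ/dP)(P/Q) = (-5)(16/19) = -80/19

-80/19


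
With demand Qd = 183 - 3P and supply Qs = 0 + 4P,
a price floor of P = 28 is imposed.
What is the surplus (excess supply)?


At P = 28:
Qd = 183 - 3*28 = 99
Qs = 0 + 4*28 = 112
Surplus = Qs - Qd = 112 - 99 = 13

13


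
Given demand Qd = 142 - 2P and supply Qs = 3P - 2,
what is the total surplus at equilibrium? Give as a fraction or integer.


Find equilibrium: 142 - 2P = 3P - 2
142 + 2 = 5P
P* = 144/5 = 144/5
Q* = 3*144/5 - 2 = 422/5
Inverse demand: P = 71 - Q/2, so P_max = 71
Inverse supply: P = 2/3 + Q/3, so P_min = 2/3
CS = (1/2) * 422/5 * (71 - 144/5) = 44521/25
PS = (1/2) * 422/5 * (144/5 - 2/3) = 89042/75
TS = CS + PS = 44521/25 + 89042/75 = 44521/15

44521/15


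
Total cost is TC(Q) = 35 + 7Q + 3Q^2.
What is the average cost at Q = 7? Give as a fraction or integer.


TC(7) = 35 + 7*7 + 3*7^2
TC(7) = 35 + 49 + 147 = 231
AC = TC/Q = 231/7 = 33

33


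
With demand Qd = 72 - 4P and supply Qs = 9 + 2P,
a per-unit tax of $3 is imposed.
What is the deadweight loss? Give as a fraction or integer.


Pre-tax equilibrium quantity: Q* = 30
Post-tax equilibrium quantity: Q_tax = 26
Reduction in quantity: Q* - Q_tax = 4
DWL = (1/2) * tax * (Q* - Q_tax)
DWL = (1/2) * 3 * 4 = 6

6


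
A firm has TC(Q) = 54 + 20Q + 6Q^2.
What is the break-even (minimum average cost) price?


AC(Q) = 54/Q + 20 + 6Q
To minimize: dAC/dQ = -54/Q^2 + 6 = 0
Q^2 = 54/6 = 9
Q* = 3
Min AC = 54/3 + 20 + 6*3
Min AC = 18 + 20 + 18 = 56

56


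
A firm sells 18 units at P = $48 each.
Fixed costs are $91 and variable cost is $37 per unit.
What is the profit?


Total Revenue = P * Q = 48 * 18 = $864
Total Cost = FC + VC*Q = 91 + 37*18 = $757
Profit = TR - TC = 864 - 757 = $107

$107


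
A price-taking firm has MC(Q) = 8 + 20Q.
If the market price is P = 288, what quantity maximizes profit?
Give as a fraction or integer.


In perfect competition, profit is maximized where P = MC.
288 = 8 + 20Q
280 = 20Q
Q* = 280/20 = 14

14


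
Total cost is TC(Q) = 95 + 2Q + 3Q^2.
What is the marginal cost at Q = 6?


MC = dTC/dQ = 2 + 2*3*Q
At Q = 6:
MC = 2 + 6*6
MC = 2 + 36 = 38

38


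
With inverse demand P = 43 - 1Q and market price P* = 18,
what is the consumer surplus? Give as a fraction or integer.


Maximum willingness to pay (at Q=0): P_max = 43
Quantity demanded at P* = 18:
Q* = (43 - 18)/1 = 25
CS = (1/2) * Q* * (P_max - P*)
CS = (1/2) * 25 * (43 - 18)
CS = (1/2) * 25 * 25 = 625/2

625/2


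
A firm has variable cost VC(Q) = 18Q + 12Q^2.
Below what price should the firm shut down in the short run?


AVC(Q) = VC(Q)/Q = 18 + 12Q
AVC is increasing in Q, so minimum AVC is at Q -> 0+.
Min AVC = 18
The firm should shut down if P < 18.

18


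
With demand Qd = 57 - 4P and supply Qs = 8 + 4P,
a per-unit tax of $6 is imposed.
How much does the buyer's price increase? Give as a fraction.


With a per-unit tax, the buyer's price increase depends on relative slopes.
Supply slope: d = 4, Demand slope: b = 4
Buyer's price increase = d * tax / (b + d)
= 4 * 6 / (4 + 4)
= 24 / 8 = 3

3


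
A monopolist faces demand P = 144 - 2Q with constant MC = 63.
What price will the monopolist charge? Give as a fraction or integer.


MR = 144 - 4Q
Set MR = MC: 144 - 4Q = 63
Q* = 81/4
Substitute into demand:
P* = 144 - 2*81/4 = 207/2

207/2


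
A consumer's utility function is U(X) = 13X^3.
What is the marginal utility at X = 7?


MU = dU/dX = 13*3*X^(3-1)
MU = 39*X^2
At X = 7:
MU = 39 * 7^2
MU = 39 * 49 = 1911

1911


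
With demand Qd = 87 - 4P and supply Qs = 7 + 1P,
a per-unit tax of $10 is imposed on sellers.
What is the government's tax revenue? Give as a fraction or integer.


With tax on sellers, new supply: Qs' = 7 + 1(P - 10)
= 1P - 3
New equilibrium quantity:
Q_new = 15
Tax revenue = tax * Q_new = 10 * 15 = 150

150


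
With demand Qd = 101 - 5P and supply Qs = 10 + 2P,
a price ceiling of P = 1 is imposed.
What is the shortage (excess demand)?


At P = 1:
Qd = 101 - 5*1 = 96
Qs = 10 + 2*1 = 12
Shortage = Qd - Qs = 96 - 12 = 84

84


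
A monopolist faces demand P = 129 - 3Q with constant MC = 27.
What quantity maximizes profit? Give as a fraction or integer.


TR = P*Q = (129 - 3Q)Q = 129Q - 3Q^2
MR = dTR/dQ = 129 - 6Q
Set MR = MC:
129 - 6Q = 27
102 = 6Q
Q* = 102/6 = 17

17


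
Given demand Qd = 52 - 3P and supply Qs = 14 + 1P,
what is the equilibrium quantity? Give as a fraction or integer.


First find equilibrium price:
52 - 3P = 14 + 1P
P* = 38/4 = 19/2
Then substitute into demand:
Q* = 52 - 3 * 19/2 = 47/2

47/2


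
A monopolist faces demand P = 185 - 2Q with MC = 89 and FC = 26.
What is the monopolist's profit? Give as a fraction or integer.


MR = MC: 185 - 4Q = 89
Q* = 24
P* = 185 - 2*24 = 137
Profit = (P* - MC)*Q* - FC
= (137 - 89)*24 - 26
= 48*24 - 26
= 1152 - 26 = 1126

1126


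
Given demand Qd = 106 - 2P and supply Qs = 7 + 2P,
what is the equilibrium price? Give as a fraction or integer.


At equilibrium, Qd = Qs.
106 - 2P = 7 + 2P
106 - 7 = 2P + 2P
99 = 4P
P* = 99/4 = 99/4

99/4


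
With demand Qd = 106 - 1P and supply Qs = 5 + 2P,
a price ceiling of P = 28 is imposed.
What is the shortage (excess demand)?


At P = 28:
Qd = 106 - 1*28 = 78
Qs = 5 + 2*28 = 61
Shortage = Qd - Qs = 78 - 61 = 17

17


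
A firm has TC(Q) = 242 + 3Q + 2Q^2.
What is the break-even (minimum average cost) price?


AC(Q) = 242/Q + 3 + 2Q
To minimize: dAC/dQ = -242/Q^2 + 2 = 0
Q^2 = 242/2 = 121
Q* = 11
Min AC = 242/11 + 3 + 2*11
Min AC = 22 + 3 + 22 = 47

47


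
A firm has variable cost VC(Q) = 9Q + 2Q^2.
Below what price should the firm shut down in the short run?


AVC(Q) = VC(Q)/Q = 9 + 2Q
AVC is increasing in Q, so minimum AVC is at Q -> 0+.
Min AVC = 9
The firm should shut down if P < 9.

9


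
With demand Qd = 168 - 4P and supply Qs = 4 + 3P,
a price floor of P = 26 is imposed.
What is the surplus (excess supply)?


At P = 26:
Qd = 168 - 4*26 = 64
Qs = 4 + 3*26 = 82
Surplus = Qs - Qd = 82 - 64 = 18

18


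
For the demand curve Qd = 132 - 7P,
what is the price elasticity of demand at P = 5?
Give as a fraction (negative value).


dQ/dP = -7
At P = 5: Q = 132 - 7*5 = 97
E = (dQ/dP)(P/Q) = (-7)(5/97) = -35/97

-35/97


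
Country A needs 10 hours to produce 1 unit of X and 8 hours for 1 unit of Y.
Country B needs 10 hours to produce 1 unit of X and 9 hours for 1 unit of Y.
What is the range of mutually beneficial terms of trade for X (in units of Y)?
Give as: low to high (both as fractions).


Opportunity cost of X for Country A = hours_X / hours_Y = 10/8 = 5/4 units of Y
Opportunity cost of X for Country B = hours_X / hours_Y = 10/9 = 10/9 units of Y
Terms of trade must be between the two opportunity costs.
Range: 10/9 to 5/4

10/9 to 5/4


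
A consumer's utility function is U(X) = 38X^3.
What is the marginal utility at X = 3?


MU = dU/dX = 38*3*X^(3-1)
MU = 114*X^2
At X = 3:
MU = 114 * 3^2
MU = 114 * 9 = 1026

1026


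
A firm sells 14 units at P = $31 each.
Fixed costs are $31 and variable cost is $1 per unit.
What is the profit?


Total Revenue = P * Q = 31 * 14 = $434
Total Cost = FC + VC*Q = 31 + 1*14 = $45
Profit = TR - TC = 434 - 45 = $389

$389


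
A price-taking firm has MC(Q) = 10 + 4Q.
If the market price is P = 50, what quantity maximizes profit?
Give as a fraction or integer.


In perfect competition, profit is maximized where P = MC.
50 = 10 + 4Q
40 = 4Q
Q* = 40/4 = 10

10


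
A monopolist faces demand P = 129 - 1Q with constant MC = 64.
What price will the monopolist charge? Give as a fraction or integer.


MR = 129 - 2Q
Set MR = MC: 129 - 2Q = 64
Q* = 65/2
Substitute into demand:
P* = 129 - 1*65/2 = 193/2

193/2


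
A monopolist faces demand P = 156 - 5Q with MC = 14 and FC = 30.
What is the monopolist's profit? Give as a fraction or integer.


MR = MC: 156 - 10Q = 14
Q* = 71/5
P* = 156 - 5*71/5 = 85
Profit = (P* - MC)*Q* - FC
= (85 - 14)*71/5 - 30
= 71*71/5 - 30
= 5041/5 - 30 = 4891/5

4891/5


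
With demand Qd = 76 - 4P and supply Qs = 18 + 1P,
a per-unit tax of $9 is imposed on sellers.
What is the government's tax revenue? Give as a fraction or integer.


With tax on sellers, new supply: Qs' = 18 + 1(P - 9)
= 9 + 1P
New equilibrium quantity:
Q_new = 112/5
Tax revenue = tax * Q_new = 9 * 112/5 = 1008/5

1008/5


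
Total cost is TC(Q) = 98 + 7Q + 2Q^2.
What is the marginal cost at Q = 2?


MC = dTC/dQ = 7 + 2*2*Q
At Q = 2:
MC = 7 + 4*2
MC = 7 + 8 = 15

15


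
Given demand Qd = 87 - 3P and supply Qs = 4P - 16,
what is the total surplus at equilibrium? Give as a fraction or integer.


Find equilibrium: 87 - 3P = 4P - 16
87 + 16 = 7P
P* = 103/7 = 103/7
Q* = 4*103/7 - 16 = 300/7
Inverse demand: P = 29 - Q/3, so P_max = 29
Inverse supply: P = 4 + Q/4, so P_min = 4
CS = (1/2) * 300/7 * (29 - 103/7) = 15000/49
PS = (1/2) * 300/7 * (103/7 - 4) = 11250/49
TS = CS + PS = 15000/49 + 11250/49 = 3750/7

3750/7


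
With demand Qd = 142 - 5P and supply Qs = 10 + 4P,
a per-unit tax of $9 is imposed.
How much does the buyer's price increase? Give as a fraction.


With a per-unit tax, the buyer's price increase depends on relative slopes.
Supply slope: d = 4, Demand slope: b = 5
Buyer's price increase = d * tax / (b + d)
= 4 * 9 / (5 + 4)
= 36 / 9 = 4

4


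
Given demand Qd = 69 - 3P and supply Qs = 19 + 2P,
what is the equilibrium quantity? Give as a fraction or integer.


First find equilibrium price:
69 - 3P = 19 + 2P
P* = 50/5 = 10
Then substitute into demand:
Q* = 69 - 3 * 10 = 39

39


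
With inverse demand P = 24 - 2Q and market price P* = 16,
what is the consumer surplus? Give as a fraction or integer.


Maximum willingness to pay (at Q=0): P_max = 24
Quantity demanded at P* = 16:
Q* = (24 - 16)/2 = 4
CS = (1/2) * Q* * (P_max - P*)
CS = (1/2) * 4 * (24 - 16)
CS = (1/2) * 4 * 8 = 16

16


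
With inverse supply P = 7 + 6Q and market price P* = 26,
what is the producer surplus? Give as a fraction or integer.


Minimum supply price (at Q=0): P_min = 7
Quantity supplied at P* = 26:
Q* = (26 - 7)/6 = 19/6
PS = (1/2) * Q* * (P* - P_min)
PS = (1/2) * 19/6 * (26 - 7)
PS = (1/2) * 19/6 * 19 = 361/12

361/12


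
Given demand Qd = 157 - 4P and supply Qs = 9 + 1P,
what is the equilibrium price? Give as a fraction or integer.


At equilibrium, Qd = Qs.
157 - 4P = 9 + 1P
157 - 9 = 4P + 1P
148 = 5P
P* = 148/5 = 148/5

148/5


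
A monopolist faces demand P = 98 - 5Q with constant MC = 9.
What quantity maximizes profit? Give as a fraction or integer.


TR = P*Q = (98 - 5Q)Q = 98Q - 5Q^2
MR = dTR/dQ = 98 - 10Q
Set MR = MC:
98 - 10Q = 9
89 = 10Q
Q* = 89/10 = 89/10

89/10


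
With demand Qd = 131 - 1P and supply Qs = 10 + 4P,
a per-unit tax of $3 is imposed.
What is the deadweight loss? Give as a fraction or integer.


Pre-tax equilibrium quantity: Q* = 534/5
Post-tax equilibrium quantity: Q_tax = 522/5
Reduction in quantity: Q* - Q_tax = 12/5
DWL = (1/2) * tax * (Q* - Q_tax)
DWL = (1/2) * 3 * 12/5 = 18/5

18/5


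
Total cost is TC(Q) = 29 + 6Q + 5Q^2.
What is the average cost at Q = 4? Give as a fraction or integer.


TC(4) = 29 + 6*4 + 5*4^2
TC(4) = 29 + 24 + 80 = 133
AC = TC/Q = 133/4 = 133/4

133/4


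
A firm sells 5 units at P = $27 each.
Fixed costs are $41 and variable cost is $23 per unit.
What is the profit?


Total Revenue = P * Q = 27 * 5 = $135
Total Cost = FC + VC*Q = 41 + 23*5 = $156
Profit = TR - TC = 135 - 156 = $-21

$-21


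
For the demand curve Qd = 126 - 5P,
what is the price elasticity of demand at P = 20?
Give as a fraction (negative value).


dQ/dP = -5
At P = 20: Q = 126 - 5*20 = 26
E = (dQ/dP)(P/Q) = (-5)(20/26) = -50/13

-50/13


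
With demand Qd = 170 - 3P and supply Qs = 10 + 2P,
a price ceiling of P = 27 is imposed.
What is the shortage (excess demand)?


At P = 27:
Qd = 170 - 3*27 = 89
Qs = 10 + 2*27 = 64
Shortage = Qd - Qs = 89 - 64 = 25

25


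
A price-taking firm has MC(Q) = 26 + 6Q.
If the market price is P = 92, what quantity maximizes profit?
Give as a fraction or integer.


In perfect competition, profit is maximized where P = MC.
92 = 26 + 6Q
66 = 6Q
Q* = 66/6 = 11

11


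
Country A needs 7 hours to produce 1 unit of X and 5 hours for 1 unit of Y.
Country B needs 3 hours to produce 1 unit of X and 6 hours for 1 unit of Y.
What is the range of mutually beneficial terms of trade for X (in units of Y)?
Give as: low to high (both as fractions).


Opportunity cost of X for Country A = hours_X / hours_Y = 7/5 = 7/5 units of Y
Opportunity cost of X for Country B = hours_X / hours_Y = 3/6 = 1/2 units of Y
Terms of trade must be between the two opportunity costs.
Range: 1/2 to 7/5

1/2 to 7/5


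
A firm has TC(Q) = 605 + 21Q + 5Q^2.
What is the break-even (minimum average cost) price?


AC(Q) = 605/Q + 21 + 5Q
To minimize: dAC/dQ = -605/Q^2 + 5 = 0
Q^2 = 605/5 = 121
Q* = 11
Min AC = 605/11 + 21 + 5*11
Min AC = 55 + 21 + 55 = 131

131


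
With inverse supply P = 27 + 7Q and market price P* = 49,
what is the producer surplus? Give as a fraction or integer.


Minimum supply price (at Q=0): P_min = 27
Quantity supplied at P* = 49:
Q* = (49 - 27)/7 = 22/7
PS = (1/2) * Q* * (P* - P_min)
PS = (1/2) * 22/7 * (49 - 27)
PS = (1/2) * 22/7 * 22 = 242/7

242/7


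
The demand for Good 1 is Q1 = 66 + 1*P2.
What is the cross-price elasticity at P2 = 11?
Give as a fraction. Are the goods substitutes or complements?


dQ1/dP2 = 1
At P2 = 11: Q1 = 66 + 1*11 = 77
Exy = (dQ1/dP2)(P2/Q1) = 1 * 11 / 77 = 1/7
Since Exy > 0, the goods are substitutes.

1/7 (substitutes)


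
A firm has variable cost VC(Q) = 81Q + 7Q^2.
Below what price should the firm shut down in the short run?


AVC(Q) = VC(Q)/Q = 81 + 7Q
AVC is increasing in Q, so minimum AVC is at Q -> 0+.
Min AVC = 81
The firm should shut down if P < 81.

81


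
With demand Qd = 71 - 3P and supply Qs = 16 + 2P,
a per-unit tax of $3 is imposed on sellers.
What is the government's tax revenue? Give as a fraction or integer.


With tax on sellers, new supply: Qs' = 16 + 2(P - 3)
= 10 + 2P
New equilibrium quantity:
Q_new = 172/5
Tax revenue = tax * Q_new = 3 * 172/5 = 516/5

516/5


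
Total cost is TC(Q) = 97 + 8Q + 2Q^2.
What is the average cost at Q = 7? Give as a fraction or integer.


TC(7) = 97 + 8*7 + 2*7^2
TC(7) = 97 + 56 + 98 = 251
AC = TC/Q = 251/7 = 251/7

251/7


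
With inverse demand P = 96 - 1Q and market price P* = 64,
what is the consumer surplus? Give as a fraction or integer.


Maximum willingness to pay (at Q=0): P_max = 96
Quantity demanded at P* = 64:
Q* = (96 - 64)/1 = 32
CS = (1/2) * Q* * (P_max - P*)
CS = (1/2) * 32 * (96 - 64)
CS = (1/2) * 32 * 32 = 512

512


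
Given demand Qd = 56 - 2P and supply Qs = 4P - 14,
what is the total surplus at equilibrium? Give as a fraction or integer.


Find equilibrium: 56 - 2P = 4P - 14
56 + 14 = 6P
P* = 70/6 = 35/3
Q* = 4*35/3 - 14 = 98/3
Inverse demand: P = 28 - Q/2, so P_max = 28
Inverse supply: P = 7/2 + Q/4, so P_min = 7/2
CS = (1/2) * 98/3 * (28 - 35/3) = 2401/9
PS = (1/2) * 98/3 * (35/3 - 7/2) = 2401/18
TS = CS + PS = 2401/9 + 2401/18 = 2401/6

2401/6


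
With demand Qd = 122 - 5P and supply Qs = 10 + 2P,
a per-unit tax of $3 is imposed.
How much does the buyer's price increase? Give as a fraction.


With a per-unit tax, the buyer's price increase depends on relative slopes.
Supply slope: d = 2, Demand slope: b = 5
Buyer's price increase = d * tax / (b + d)
= 2 * 3 / (5 + 2)
= 6 / 7 = 6/7

6/7


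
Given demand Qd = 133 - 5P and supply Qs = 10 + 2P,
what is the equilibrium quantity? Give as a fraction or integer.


First find equilibrium price:
133 - 5P = 10 + 2P
P* = 123/7 = 123/7
Then substitute into demand:
Q* = 133 - 5 * 123/7 = 316/7

316/7


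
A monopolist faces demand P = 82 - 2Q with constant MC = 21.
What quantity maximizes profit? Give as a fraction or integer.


TR = P*Q = (82 - 2Q)Q = 82Q - 2Q^2
MR = dTR/dQ = 82 - 4Q
Set MR = MC:
82 - 4Q = 21
61 = 4Q
Q* = 61/4 = 61/4

61/4


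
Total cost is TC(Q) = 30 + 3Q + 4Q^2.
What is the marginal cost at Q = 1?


MC = dTC/dQ = 3 + 2*4*Q
At Q = 1:
MC = 3 + 8*1
MC = 3 + 8 = 11

11


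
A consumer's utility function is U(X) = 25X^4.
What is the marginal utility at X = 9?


MU = dU/dX = 25*4*X^(4-1)
MU = 100*X^3
At X = 9:
MU = 100 * 9^3
MU = 100 * 729 = 72900

72900


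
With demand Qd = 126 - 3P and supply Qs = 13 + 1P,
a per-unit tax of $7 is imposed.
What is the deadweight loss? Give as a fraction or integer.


Pre-tax equilibrium quantity: Q* = 165/4
Post-tax equilibrium quantity: Q_tax = 36
Reduction in quantity: Q* - Q_tax = 21/4
DWL = (1/2) * tax * (Q* - Q_tax)
DWL = (1/2) * 7 * 21/4 = 147/8

147/8


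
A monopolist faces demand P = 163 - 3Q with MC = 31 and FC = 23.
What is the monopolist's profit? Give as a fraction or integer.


MR = MC: 163 - 6Q = 31
Q* = 22
P* = 163 - 3*22 = 97
Profit = (P* - MC)*Q* - FC
= (97 - 31)*22 - 23
= 66*22 - 23
= 1452 - 23 = 1429

1429


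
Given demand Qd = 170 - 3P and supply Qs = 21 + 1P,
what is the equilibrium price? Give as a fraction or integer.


At equilibrium, Qd = Qs.
170 - 3P = 21 + 1P
170 - 21 = 3P + 1P
149 = 4P
P* = 149/4 = 149/4

149/4


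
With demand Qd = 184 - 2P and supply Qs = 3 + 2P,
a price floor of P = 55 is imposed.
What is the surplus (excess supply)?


At P = 55:
Qd = 184 - 2*55 = 74
Qs = 3 + 2*55 = 113
Surplus = Qs - Qd = 113 - 74 = 39

39


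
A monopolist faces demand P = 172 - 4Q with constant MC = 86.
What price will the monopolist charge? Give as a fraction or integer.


MR = 172 - 8Q
Set MR = MC: 172 - 8Q = 86
Q* = 43/4
Substitute into demand:
P* = 172 - 4*43/4 = 129

129


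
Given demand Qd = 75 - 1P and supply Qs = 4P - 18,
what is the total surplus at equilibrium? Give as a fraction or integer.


Find equilibrium: 75 - 1P = 4P - 18
75 + 18 = 5P
P* = 93/5 = 93/5
Q* = 4*93/5 - 18 = 282/5
Inverse demand: P = 75 - Q/1, so P_max = 75
Inverse supply: P = 9/2 + Q/4, so P_min = 9/2
CS = (1/2) * 282/5 * (75 - 93/5) = 39762/25
PS = (1/2) * 282/5 * (93/5 - 9/2) = 19881/50
TS = CS + PS = 39762/25 + 19881/50 = 19881/10

19881/10


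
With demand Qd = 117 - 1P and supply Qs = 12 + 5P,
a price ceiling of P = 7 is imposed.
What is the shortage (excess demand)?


At P = 7:
Qd = 117 - 1*7 = 110
Qs = 12 + 5*7 = 47
Shortage = Qd - Qs = 110 - 47 = 63

63


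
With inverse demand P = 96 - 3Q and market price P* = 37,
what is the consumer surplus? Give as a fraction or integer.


Maximum willingness to pay (at Q=0): P_max = 96
Quantity demanded at P* = 37:
Q* = (96 - 37)/3 = 59/3
CS = (1/2) * Q* * (P_max - P*)
CS = (1/2) * 59/3 * (96 - 37)
CS = (1/2) * 59/3 * 59 = 3481/6

3481/6


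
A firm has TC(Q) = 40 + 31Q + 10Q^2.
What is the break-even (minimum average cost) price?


AC(Q) = 40/Q + 31 + 10Q
To minimize: dAC/dQ = -40/Q^2 + 10 = 0
Q^2 = 40/10 = 4
Q* = 2
Min AC = 40/2 + 31 + 10*2
Min AC = 20 + 31 + 20 = 71

71


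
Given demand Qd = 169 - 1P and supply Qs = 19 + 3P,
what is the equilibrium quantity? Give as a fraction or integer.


First find equilibrium price:
169 - 1P = 19 + 3P
P* = 150/4 = 75/2
Then substitute into demand:
Q* = 169 - 1 * 75/2 = 263/2

263/2


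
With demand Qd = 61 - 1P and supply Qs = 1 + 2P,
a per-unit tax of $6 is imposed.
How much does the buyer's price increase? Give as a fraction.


With a per-unit tax, the buyer's price increase depends on relative slopes.
Supply slope: d = 2, Demand slope: b = 1
Buyer's price increase = d * tax / (b + d)
= 2 * 6 / (1 + 2)
= 12 / 3 = 4

4


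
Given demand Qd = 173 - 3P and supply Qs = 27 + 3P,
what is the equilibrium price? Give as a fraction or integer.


At equilibrium, Qd = Qs.
173 - 3P = 27 + 3P
173 - 27 = 3P + 3P
146 = 6P
P* = 146/6 = 73/3

73/3


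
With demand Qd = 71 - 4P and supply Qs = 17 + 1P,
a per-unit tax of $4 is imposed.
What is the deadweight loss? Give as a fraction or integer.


Pre-tax equilibrium quantity: Q* = 139/5
Post-tax equilibrium quantity: Q_tax = 123/5
Reduction in quantity: Q* - Q_tax = 16/5
DWL = (1/2) * tax * (Q* - Q_tax)
DWL = (1/2) * 4 * 16/5 = 32/5

32/5


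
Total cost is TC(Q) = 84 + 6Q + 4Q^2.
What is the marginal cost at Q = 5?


MC = dTC/dQ = 6 + 2*4*Q
At Q = 5:
MC = 6 + 8*5
MC = 6 + 40 = 46

46


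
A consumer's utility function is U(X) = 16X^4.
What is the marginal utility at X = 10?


MU = dU/dX = 16*4*X^(4-1)
MU = 64*X^3
At X = 10:
MU = 64 * 10^3
MU = 64 * 1000 = 64000

64000


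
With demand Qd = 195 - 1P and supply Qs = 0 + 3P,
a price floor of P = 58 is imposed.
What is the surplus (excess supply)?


At P = 58:
Qd = 195 - 1*58 = 137
Qs = 0 + 3*58 = 174
Surplus = Qs - Qd = 174 - 137 = 37

37


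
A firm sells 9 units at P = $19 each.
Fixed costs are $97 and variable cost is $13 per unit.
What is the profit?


Total Revenue = P * Q = 19 * 9 = $171
Total Cost = FC + VC*Q = 97 + 13*9 = $214
Profit = TR - TC = 171 - 214 = $-43

$-43


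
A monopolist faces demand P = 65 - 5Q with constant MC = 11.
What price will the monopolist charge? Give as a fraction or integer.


MR = 65 - 10Q
Set MR = MC: 65 - 10Q = 11
Q* = 27/5
Substitute into demand:
P* = 65 - 5*27/5 = 38

38


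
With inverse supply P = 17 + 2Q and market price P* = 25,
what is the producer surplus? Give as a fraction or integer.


Minimum supply price (at Q=0): P_min = 17
Quantity supplied at P* = 25:
Q* = (25 - 17)/2 = 4
PS = (1/2) * Q* * (P* - P_min)
PS = (1/2) * 4 * (25 - 17)
PS = (1/2) * 4 * 8 = 16

16


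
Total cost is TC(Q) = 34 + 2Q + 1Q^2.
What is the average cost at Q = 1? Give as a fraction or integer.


TC(1) = 34 + 2*1 + 1*1^2
TC(1) = 34 + 2 + 1 = 37
AC = TC/Q = 37/1 = 37

37


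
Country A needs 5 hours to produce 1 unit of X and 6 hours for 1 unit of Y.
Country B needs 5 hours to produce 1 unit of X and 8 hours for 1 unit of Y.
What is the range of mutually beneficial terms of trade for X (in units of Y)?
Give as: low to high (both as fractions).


Opportunity cost of X for Country A = hours_X / hours_Y = 5/6 = 5/6 units of Y
Opportunity cost of X for Country B = hours_X / hours_Y = 5/8 = 5/8 units of Y
Terms of trade must be between the two opportunity costs.
Range: 5/8 to 5/6

5/8 to 5/6


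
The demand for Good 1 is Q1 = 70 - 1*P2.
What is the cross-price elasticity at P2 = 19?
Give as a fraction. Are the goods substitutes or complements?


dQ1/dP2 = -1
At P2 = 19: Q1 = 70 - 1*19 = 51
Exy = (dQ1/dP2)(P2/Q1) = -1 * 19 / 51 = -19/51
Since Exy < 0, the goods are complements.

-19/51 (complements)


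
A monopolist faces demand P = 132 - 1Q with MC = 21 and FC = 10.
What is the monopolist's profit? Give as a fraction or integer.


MR = MC: 132 - 2Q = 21
Q* = 111/2
P* = 132 - 1*111/2 = 153/2
Profit = (P* - MC)*Q* - FC
= (153/2 - 21)*111/2 - 10
= 111/2*111/2 - 10
= 12321/4 - 10 = 12281/4

12281/4


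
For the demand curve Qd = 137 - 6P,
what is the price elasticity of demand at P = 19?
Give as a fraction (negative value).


dQ/dP = -6
At P = 19: Q = 137 - 6*19 = 23
E = (dQ/dP)(P/Q) = (-6)(19/23) = -114/23

-114/23


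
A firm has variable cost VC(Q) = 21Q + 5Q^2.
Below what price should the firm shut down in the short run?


AVC(Q) = VC(Q)/Q = 21 + 5Q
AVC is increasing in Q, so minimum AVC is at Q -> 0+.
Min AVC = 21
The firm should shut down if P < 21.

21


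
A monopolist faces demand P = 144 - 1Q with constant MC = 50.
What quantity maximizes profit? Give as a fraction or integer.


TR = P*Q = (144 - 1Q)Q = 144Q - 1Q^2
MR = dTR/dQ = 144 - 2Q
Set MR = MC:
144 - 2Q = 50
94 = 2Q
Q* = 94/2 = 47

47


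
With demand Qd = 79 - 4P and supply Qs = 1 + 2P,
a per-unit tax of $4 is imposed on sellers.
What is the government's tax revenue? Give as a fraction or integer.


With tax on sellers, new supply: Qs' = 1 + 2(P - 4)
= 2P - 7
New equilibrium quantity:
Q_new = 65/3
Tax revenue = tax * Q_new = 4 * 65/3 = 260/3

260/3


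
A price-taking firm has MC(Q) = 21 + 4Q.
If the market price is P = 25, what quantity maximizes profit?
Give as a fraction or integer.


In perfect competition, profit is maximized where P = MC.
25 = 21 + 4Q
4 = 4Q
Q* = 4/4 = 1

1


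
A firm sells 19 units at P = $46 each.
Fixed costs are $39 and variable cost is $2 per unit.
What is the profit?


Total Revenue = P * Q = 46 * 19 = $874
Total Cost = FC + VC*Q = 39 + 2*19 = $77
Profit = TR - TC = 874 - 77 = $797

$797


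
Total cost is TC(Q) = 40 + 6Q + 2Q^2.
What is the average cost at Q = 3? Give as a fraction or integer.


TC(3) = 40 + 6*3 + 2*3^2
TC(3) = 40 + 18 + 18 = 76
AC = TC/Q = 76/3 = 76/3

76/3


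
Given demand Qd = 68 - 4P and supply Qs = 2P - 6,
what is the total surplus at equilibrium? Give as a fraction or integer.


Find equilibrium: 68 - 4P = 2P - 6
68 + 6 = 6P
P* = 74/6 = 37/3
Q* = 2*37/3 - 6 = 56/3
Inverse demand: P = 17 - Q/4, so P_max = 17
Inverse supply: P = 3 + Q/2, so P_min = 3
CS = (1/2) * 56/3 * (17 - 37/3) = 392/9
PS = (1/2) * 56/3 * (37/3 - 3) = 784/9
TS = CS + PS = 392/9 + 784/9 = 392/3

392/3


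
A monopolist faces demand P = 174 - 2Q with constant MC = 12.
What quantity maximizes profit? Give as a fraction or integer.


TR = P*Q = (174 - 2Q)Q = 174Q - 2Q^2
MR = dTR/dQ = 174 - 4Q
Set MR = MC:
174 - 4Q = 12
162 = 4Q
Q* = 162/4 = 81/2

81/2


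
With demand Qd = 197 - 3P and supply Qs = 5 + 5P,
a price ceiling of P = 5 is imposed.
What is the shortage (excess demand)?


At P = 5:
Qd = 197 - 3*5 = 182
Qs = 5 + 5*5 = 30
Shortage = Qd - Qs = 182 - 30 = 152

152


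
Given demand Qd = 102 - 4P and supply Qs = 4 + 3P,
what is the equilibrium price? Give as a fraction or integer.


At equilibrium, Qd = Qs.
102 - 4P = 4 + 3P
102 - 4 = 4P + 3P
98 = 7P
P* = 98/7 = 14

14


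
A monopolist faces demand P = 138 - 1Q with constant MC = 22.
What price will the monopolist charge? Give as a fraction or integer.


MR = 138 - 2Q
Set MR = MC: 138 - 2Q = 22
Q* = 58
Substitute into demand:
P* = 138 - 1*58 = 80

80


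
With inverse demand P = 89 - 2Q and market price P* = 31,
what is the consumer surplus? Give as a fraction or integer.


Maximum willingness to pay (at Q=0): P_max = 89
Quantity demanded at P* = 31:
Q* = (89 - 31)/2 = 29
CS = (1/2) * Q* * (P_max - P*)
CS = (1/2) * 29 * (89 - 31)
CS = (1/2) * 29 * 58 = 841

841


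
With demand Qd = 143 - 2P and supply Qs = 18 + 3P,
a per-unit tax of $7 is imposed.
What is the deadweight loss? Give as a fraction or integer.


Pre-tax equilibrium quantity: Q* = 93
Post-tax equilibrium quantity: Q_tax = 423/5
Reduction in quantity: Q* - Q_tax = 42/5
DWL = (1/2) * tax * (Q* - Q_tax)
DWL = (1/2) * 7 * 42/5 = 147/5

147/5


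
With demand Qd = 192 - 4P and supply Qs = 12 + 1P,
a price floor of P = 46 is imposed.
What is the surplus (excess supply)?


At P = 46:
Qd = 192 - 4*46 = 8
Qs = 12 + 1*46 = 58
Surplus = Qs - Qd = 58 - 8 = 50

50


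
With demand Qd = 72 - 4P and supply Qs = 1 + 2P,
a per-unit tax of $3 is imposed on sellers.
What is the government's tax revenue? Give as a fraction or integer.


With tax on sellers, new supply: Qs' = 1 + 2(P - 3)
= 2P - 5
New equilibrium quantity:
Q_new = 62/3
Tax revenue = tax * Q_new = 3 * 62/3 = 62

62


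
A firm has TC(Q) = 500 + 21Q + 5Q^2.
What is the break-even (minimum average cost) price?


AC(Q) = 500/Q + 21 + 5Q
To minimize: dAC/dQ = -500/Q^2 + 5 = 0
Q^2 = 500/5 = 100
Q* = 10
Min AC = 500/10 + 21 + 5*10
Min AC = 50 + 21 + 50 = 121

121


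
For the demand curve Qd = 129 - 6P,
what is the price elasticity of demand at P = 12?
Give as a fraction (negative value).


dQ/dP = -6
At P = 12: Q = 129 - 6*12 = 57
E = (dQ/dP)(P/Q) = (-6)(12/57) = -24/19

-24/19


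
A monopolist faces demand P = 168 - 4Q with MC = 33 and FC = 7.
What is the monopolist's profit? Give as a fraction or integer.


MR = MC: 168 - 8Q = 33
Q* = 135/8
P* = 168 - 4*135/8 = 201/2
Profit = (P* - MC)*Q* - FC
= (201/2 - 33)*135/8 - 7
= 135/2*135/8 - 7
= 18225/16 - 7 = 18113/16

18113/16


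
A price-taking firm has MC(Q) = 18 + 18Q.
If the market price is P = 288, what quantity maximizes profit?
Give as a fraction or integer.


In perfect competition, profit is maximized where P = MC.
288 = 18 + 18Q
270 = 18Q
Q* = 270/18 = 15

15


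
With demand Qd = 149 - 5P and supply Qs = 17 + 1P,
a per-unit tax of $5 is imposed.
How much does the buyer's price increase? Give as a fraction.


With a per-unit tax, the buyer's price increase depends on relative slopes.
Supply slope: d = 1, Demand slope: b = 5
Buyer's price increase = d * tax / (b + d)
= 1 * 5 / (5 + 1)
= 5 / 6 = 5/6

5/6


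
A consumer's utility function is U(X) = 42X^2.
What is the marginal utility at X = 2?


MU = dU/dX = 42*2*X^(2-1)
MU = 84*X^1
At X = 2:
MU = 84 * 2^1
MU = 84 * 2 = 168

168


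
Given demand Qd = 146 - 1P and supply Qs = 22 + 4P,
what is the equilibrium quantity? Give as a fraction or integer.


First find equilibrium price:
146 - 1P = 22 + 4P
P* = 124/5 = 124/5
Then substitute into demand:
Q* = 146 - 1 * 124/5 = 606/5

606/5


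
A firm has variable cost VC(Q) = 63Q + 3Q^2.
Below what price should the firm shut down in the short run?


AVC(Q) = VC(Q)/Q = 63 + 3Q
AVC is increasing in Q, so minimum AVC is at Q -> 0+.
Min AVC = 63
The firm should shut down if P < 63.

63


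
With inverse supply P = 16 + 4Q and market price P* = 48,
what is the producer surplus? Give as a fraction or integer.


Minimum supply price (at Q=0): P_min = 16
Quantity supplied at P* = 48:
Q* = (48 - 16)/4 = 8
PS = (1/2) * Q* * (P* - P_min)
PS = (1/2) * 8 * (48 - 16)
PS = (1/2) * 8 * 32 = 128

128


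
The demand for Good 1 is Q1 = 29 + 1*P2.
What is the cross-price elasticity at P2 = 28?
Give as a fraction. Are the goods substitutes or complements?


dQ1/dP2 = 1
At P2 = 28: Q1 = 29 + 1*28 = 57
Exy = (dQ1/dP2)(P2/Q1) = 1 * 28 / 57 = 28/57
Since Exy > 0, the goods are substitutes.

28/57 (substitutes)


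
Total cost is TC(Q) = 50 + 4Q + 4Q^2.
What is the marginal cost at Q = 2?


MC = dTC/dQ = 4 + 2*4*Q
At Q = 2:
MC = 4 + 8*2
MC = 4 + 16 = 20

20


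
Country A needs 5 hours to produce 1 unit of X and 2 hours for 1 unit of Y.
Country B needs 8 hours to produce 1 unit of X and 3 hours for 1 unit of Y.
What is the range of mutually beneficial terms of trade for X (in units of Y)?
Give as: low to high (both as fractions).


Opportunity cost of X for Country A = hours_X / hours_Y = 5/2 = 5/2 units of Y
Opportunity cost of X for Country B = hours_X / hours_Y = 8/3 = 8/3 units of Y
Terms of trade must be between the two opportunity costs.
Range: 5/2 to 8/3

5/2 to 8/3


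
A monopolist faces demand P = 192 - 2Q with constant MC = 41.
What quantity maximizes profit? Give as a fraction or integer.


TR = P*Q = (192 - 2Q)Q = 192Q - 2Q^2
MR = dTR/dQ = 192 - 4Q
Set MR = MC:
192 - 4Q = 41
151 = 4Q
Q* = 151/4 = 151/4

151/4


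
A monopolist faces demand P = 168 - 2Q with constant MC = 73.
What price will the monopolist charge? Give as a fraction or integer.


MR = 168 - 4Q
Set MR = MC: 168 - 4Q = 73
Q* = 95/4
Substitute into demand:
P* = 168 - 2*95/4 = 241/2

241/2


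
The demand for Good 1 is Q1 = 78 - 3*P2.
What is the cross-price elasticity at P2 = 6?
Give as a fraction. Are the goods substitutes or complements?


dQ1/dP2 = -3
At P2 = 6: Q1 = 78 - 3*6 = 60
Exy = (dQ1/dP2)(P2/Q1) = -3 * 6 / 60 = -3/10
Since Exy < 0, the goods are complements.

-3/10 (complements)


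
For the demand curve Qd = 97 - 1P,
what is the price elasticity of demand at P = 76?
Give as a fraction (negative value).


dQ/dP = -1
At P = 76: Q = 97 - 1*76 = 21
E = (dQ/dP)(P/Q) = (-1)(76/21) = -76/21

-76/21


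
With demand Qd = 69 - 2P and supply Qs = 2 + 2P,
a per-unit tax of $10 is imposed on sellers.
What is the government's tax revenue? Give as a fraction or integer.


With tax on sellers, new supply: Qs' = 2 + 2(P - 10)
= 2P - 18
New equilibrium quantity:
Q_new = 51/2
Tax revenue = tax * Q_new = 10 * 51/2 = 255

255


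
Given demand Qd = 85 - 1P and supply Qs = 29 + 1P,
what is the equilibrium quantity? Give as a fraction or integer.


First find equilibrium price:
85 - 1P = 29 + 1P
P* = 56/2 = 28
Then substitute into demand:
Q* = 85 - 1 * 28 = 57

57


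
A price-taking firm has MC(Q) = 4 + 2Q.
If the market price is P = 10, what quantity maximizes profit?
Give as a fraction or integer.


In perfect competition, profit is maximized where P = MC.
10 = 4 + 2Q
6 = 2Q
Q* = 6/2 = 3

3


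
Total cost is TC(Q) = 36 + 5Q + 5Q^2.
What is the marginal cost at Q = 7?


MC = dTC/dQ = 5 + 2*5*Q
At Q = 7:
MC = 5 + 10*7
MC = 5 + 70 = 75

75


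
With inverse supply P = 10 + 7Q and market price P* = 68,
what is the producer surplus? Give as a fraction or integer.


Minimum supply price (at Q=0): P_min = 10
Quantity supplied at P* = 68:
Q* = (68 - 10)/7 = 58/7
PS = (1/2) * Q* * (P* - P_min)
PS = (1/2) * 58/7 * (68 - 10)
PS = (1/2) * 58/7 * 58 = 1682/7

1682/7


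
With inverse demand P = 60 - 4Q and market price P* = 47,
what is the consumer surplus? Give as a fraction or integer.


Maximum willingness to pay (at Q=0): P_max = 60
Quantity demanded at P* = 47:
Q* = (60 - 47)/4 = 13/4
CS = (1/2) * Q* * (P_max - P*)
CS = (1/2) * 13/4 * (60 - 47)
CS = (1/2) * 13/4 * 13 = 169/8

169/8


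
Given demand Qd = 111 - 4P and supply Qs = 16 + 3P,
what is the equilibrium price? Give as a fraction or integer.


At equilibrium, Qd = Qs.
111 - 4P = 16 + 3P
111 - 16 = 4P + 3P
95 = 7P
P* = 95/7 = 95/7

95/7


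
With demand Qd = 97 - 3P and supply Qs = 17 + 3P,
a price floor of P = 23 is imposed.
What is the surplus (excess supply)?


At P = 23:
Qd = 97 - 3*23 = 28
Qs = 17 + 3*23 = 86
Surplus = Qs - Qd = 86 - 28 = 58

58


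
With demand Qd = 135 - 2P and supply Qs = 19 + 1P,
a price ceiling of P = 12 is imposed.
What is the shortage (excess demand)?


At P = 12:
Qd = 135 - 2*12 = 111
Qs = 19 + 1*12 = 31
Shortage = Qd - Qs = 111 - 31 = 80

80


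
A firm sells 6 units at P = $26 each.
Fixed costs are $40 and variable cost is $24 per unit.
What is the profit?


Total Revenue = P * Q = 26 * 6 = $156
Total Cost = FC + VC*Q = 40 + 24*6 = $184
Profit = TR - TC = 156 - 184 = $-28

$-28


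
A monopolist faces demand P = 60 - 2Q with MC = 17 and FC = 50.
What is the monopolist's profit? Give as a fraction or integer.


MR = MC: 60 - 4Q = 17
Q* = 43/4
P* = 60 - 2*43/4 = 77/2
Profit = (P* - MC)*Q* - FC
= (77/2 - 17)*43/4 - 50
= 43/2*43/4 - 50
= 1849/8 - 50 = 1449/8

1449/8


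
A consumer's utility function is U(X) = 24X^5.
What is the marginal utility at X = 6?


MU = dU/dX = 24*5*X^(5-1)
MU = 120*X^4
At X = 6:
MU = 120 * 6^4
MU = 120 * 1296 = 155520

155520


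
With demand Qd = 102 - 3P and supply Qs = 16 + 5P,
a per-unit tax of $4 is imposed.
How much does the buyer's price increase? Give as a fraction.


With a per-unit tax, the buyer's price increase depends on relative slopes.
Supply slope: d = 5, Demand slope: b = 3
Buyer's price increase = d * tax / (b + d)
= 5 * 4 / (3 + 5)
= 20 / 8 = 5/2

5/2


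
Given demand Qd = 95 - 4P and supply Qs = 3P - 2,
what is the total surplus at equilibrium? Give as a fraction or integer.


Find equilibrium: 95 - 4P = 3P - 2
95 + 2 = 7P
P* = 97/7 = 97/7
Q* = 3*97/7 - 2 = 277/7
Inverse demand: P = 95/4 - Q/4, so P_max = 95/4
Inverse supply: P = 2/3 + Q/3, so P_min = 2/3
CS = (1/2) * 277/7 * (95/4 - 97/7) = 76729/392
PS = (1/2) * 277/7 * (97/7 - 2/3) = 76729/294
TS = CS + PS = 76729/392 + 76729/294 = 76729/168

76729/168


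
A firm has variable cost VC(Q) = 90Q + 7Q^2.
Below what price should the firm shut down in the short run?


AVC(Q) = VC(Q)/Q = 90 + 7Q
AVC is increasing in Q, so minimum AVC is at Q -> 0+.
Min AVC = 90
The firm should shut down if P < 90.

90


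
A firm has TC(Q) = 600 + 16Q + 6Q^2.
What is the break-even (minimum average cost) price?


AC(Q) = 600/Q + 16 + 6Q
To minimize: dAC/dQ = -600/Q^2 + 6 = 0
Q^2 = 600/6 = 100
Q* = 10
Min AC = 600/10 + 16 + 6*10
Min AC = 60 + 16 + 60 = 136

136


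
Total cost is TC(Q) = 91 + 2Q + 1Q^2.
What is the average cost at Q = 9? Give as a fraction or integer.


TC(9) = 91 + 2*9 + 1*9^2
TC(9) = 91 + 18 + 81 = 190
AC = TC/Q = 190/9 = 190/9

190/9


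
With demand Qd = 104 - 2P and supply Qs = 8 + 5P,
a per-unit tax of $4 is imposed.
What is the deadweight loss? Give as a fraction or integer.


Pre-tax equilibrium quantity: Q* = 536/7
Post-tax equilibrium quantity: Q_tax = 496/7
Reduction in quantity: Q* - Q_tax = 40/7
DWL = (1/2) * tax * (Q* - Q_tax)
DWL = (1/2) * 4 * 40/7 = 80/7

80/7


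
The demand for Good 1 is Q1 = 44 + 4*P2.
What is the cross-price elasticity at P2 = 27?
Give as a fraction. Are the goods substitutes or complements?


dQ1/dP2 = 4
At P2 = 27: Q1 = 44 + 4*27 = 152
Exy = (dQ1/dP2)(P2/Q1) = 4 * 27 / 152 = 27/38
Since Exy > 0, the goods are substitutes.

27/38 (substitutes)


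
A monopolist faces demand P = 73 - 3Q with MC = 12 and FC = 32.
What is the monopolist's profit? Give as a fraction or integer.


MR = MC: 73 - 6Q = 12
Q* = 61/6
P* = 73 - 3*61/6 = 85/2
Profit = (P* - MC)*Q* - FC
= (85/2 - 12)*61/6 - 32
= 61/2*61/6 - 32
= 3721/12 - 32 = 3337/12

3337/12


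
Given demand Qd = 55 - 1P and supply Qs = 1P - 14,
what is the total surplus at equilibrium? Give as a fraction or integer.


Find equilibrium: 55 - 1P = 1P - 14
55 + 14 = 2P
P* = 69/2 = 69/2
Q* = 1*69/2 - 14 = 41/2
Inverse demand: P = 55 - Q/1, so P_max = 55
Inverse supply: P = 14 + Q/1, so P_min = 14
CS = (1/2) * 41/2 * (55 - 69/2) = 1681/8
PS = (1/2) * 41/2 * (69/2 - 14) = 1681/8
TS = CS + PS = 1681/8 + 1681/8 = 1681/4

1681/4


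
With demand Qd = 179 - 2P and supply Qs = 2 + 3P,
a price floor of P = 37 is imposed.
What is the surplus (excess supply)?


At P = 37:
Qd = 179 - 2*37 = 105
Qs = 2 + 3*37 = 113
Surplus = Qs - Qd = 113 - 105 = 8

8


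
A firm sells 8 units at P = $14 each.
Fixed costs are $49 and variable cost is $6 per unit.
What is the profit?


Total Revenue = P * Q = 14 * 8 = $112
Total Cost = FC + VC*Q = 49 + 6*8 = $97
Profit = TR - TC = 112 - 97 = $15

$15


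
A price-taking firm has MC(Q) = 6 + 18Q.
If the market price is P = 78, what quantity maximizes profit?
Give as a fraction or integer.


In perfect competition, profit is maximized where P = MC.
78 = 6 + 18Q
72 = 18Q
Q* = 72/18 = 4

4


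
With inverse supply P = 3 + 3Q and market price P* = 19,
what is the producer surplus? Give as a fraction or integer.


Minimum supply price (at Q=0): P_min = 3
Quantity supplied at P* = 19:
Q* = (19 - 3)/3 = 16/3
PS = (1/2) * Q* * (P* - P_min)
PS = (1/2) * 16/3 * (19 - 3)
PS = (1/2) * 16/3 * 16 = 128/3

128/3


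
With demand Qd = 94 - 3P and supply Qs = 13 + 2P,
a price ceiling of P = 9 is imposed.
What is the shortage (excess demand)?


At P = 9:
Qd = 94 - 3*9 = 67
Qs = 13 + 2*9 = 31
Shortage = Qd - Qs = 67 - 31 = 36

36


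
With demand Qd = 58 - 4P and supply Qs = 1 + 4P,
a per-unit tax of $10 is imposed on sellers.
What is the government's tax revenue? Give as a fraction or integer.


With tax on sellers, new supply: Qs' = 1 + 4(P - 10)
= 4P - 39
New equilibrium quantity:
Q_new = 19/2
Tax revenue = tax * Q_new = 10 * 19/2 = 95

95


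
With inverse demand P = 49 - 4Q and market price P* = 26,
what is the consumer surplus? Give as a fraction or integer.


Maximum willingness to pay (at Q=0): P_max = 49
Quantity demanded at P* = 26:
Q* = (49 - 26)/4 = 23/4
CS = (1/2) * Q* * (P_max - P*)
CS = (1/2) * 23/4 * (49 - 26)
CS = (1/2) * 23/4 * 23 = 529/8

529/8


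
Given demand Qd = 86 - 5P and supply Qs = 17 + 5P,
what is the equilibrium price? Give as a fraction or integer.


At equilibrium, Qd = Qs.
86 - 5P = 17 + 5P
86 - 17 = 5P + 5P
69 = 10P
P* = 69/10 = 69/10

69/10
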